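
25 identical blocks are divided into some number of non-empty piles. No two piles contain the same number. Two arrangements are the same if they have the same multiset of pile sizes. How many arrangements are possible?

There are 142 such partitions.

142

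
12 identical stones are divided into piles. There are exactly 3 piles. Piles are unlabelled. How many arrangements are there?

12

Enumerating:
1+1+10
1+2+9
1+3+8
2+2+8
1+4+7
2+3+7
1+5+6
2+4+6
3+3+6
2+5+5
3+4+5
4+4+4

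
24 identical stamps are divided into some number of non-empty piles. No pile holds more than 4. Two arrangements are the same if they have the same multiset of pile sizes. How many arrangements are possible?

Systematic enumeration (by largest part, then next-largest, …) yields 169.

169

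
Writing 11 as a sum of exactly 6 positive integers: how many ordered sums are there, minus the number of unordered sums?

Ordered (compositions into 6 parts): C(10,5) = 252.
Partitions of 11 into exactly 6 parts: 7.
Difference: 252 − 7 = 245.

245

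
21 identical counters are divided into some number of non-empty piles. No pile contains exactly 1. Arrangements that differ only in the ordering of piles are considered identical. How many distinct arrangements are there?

Enumerating by decreasing first part gives 165 partitions in all.

165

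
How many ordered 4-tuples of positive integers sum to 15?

364

By stars and bars with positive parts, the count is C(14,3) = 364.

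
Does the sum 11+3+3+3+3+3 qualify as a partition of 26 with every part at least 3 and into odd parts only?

The parts sum to 26, and the condition 'every summand is at least 3' holds; the condition 'every summand is odd' holds.

Yes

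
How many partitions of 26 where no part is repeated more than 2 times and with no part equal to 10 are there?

There are 528 such partitions.

528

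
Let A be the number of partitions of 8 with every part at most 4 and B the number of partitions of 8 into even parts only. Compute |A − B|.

Partitions of 8 with every part at most 4: 15.
Partitions of 8 into even parts only: 5.
|15 − 5| = 10.

10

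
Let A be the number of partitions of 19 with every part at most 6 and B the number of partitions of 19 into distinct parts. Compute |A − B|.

181

Partitions of 19 with every part at most 6: 235.
Partitions of 19 into distinct parts: 54.
|235 − 54| = 181.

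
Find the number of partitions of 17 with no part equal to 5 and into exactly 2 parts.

7

Listing the qualifying partitions of 17:
16, 1
15, 2
14, 3
13, 4
11, 6
10, 7
9, 8
That's 7 in total.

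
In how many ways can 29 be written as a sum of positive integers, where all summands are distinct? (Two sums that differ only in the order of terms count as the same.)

256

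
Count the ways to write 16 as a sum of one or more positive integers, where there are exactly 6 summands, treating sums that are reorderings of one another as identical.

35

There are too many to list fully; the first 12 (by largest part) are:
1, 1, 1, 1, 1, 11
1, 1, 1, 1, 2, 10
1, 1, 1, 1, 3, 9
1, 1, 1, 2, 2, 9
1, 1, 1, 1, 4, 8
1, 1, 1, 2, 3, 8
1, 1, 2, 2, 2, 8
1, 1, 1, 1, 5, 7
1, 1, 1, 2, 4, 7
1, 1, 1, 3, 3, 7
1, 1, 2, 2, 3, 7
1, 2, 2, 2, 2, 7
…and 23 more, for 35 total.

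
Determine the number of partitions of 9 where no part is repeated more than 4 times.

25

They are:
9
8+1
7+2
7+1+1
6+3
6+2+1
6+1+1+1
5+4
5+3+1
5+2+2
5+2+1+1
5+1+1+1+1
4+4+1
4+3+2
4+3+1+1
4+2+2+1
4+2+1+1+1
3+3+3
3+3+2+1
3+3+1+1+1
3+2+2+2
3+2+2+1+1
3+2+1+1+1+1
2+2+2+2+1
2+2+2+1+1+1
That's 25 in total.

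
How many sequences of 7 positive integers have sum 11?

210

Place 6 bars in the 10 internal gaps of a row of 11 dots: C(10,6) = 210.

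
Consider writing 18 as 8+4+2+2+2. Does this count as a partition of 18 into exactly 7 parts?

No

The parts sum to 18, and the condition 'there are exactly 7 summands' is violated.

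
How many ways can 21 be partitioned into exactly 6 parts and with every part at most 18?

110

There are 110 such partitions.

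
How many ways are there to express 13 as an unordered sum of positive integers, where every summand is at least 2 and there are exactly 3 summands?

8

The partitions of 13 that satisfy the conditions:
2+2+9
2+3+8
2+4+7
3+3+7
2+5+6
3+4+6
3+5+5
4+4+5
Counting gives 8.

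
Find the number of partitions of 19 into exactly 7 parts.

65

There are too many to list fully; the first 12 (by largest part) are:
13+1+1+1+1+1+1
12+2+1+1+1+1+1
11+3+1+1+1+1+1
11+2+2+1+1+1+1
10+4+1+1+1+1+1
10+3+2+1+1+1+1
10+2+2+2+1+1+1
9+5+1+1+1+1+1
9+4+2+1+1+1+1
9+3+3+1+1+1+1
9+3+2+2+1+1+1
9+2+2+2+2+1+1
…and 53 more, for 65 total.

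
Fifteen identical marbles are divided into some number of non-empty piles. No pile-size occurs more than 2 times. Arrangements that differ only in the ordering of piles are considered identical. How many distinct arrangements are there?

There are too many to list fully; the first 12 (by largest part) are:
15
14+1
13+2
13+1+1
12+3
12+2+1
11+4
11+3+1
11+2+2
11+2+1+1
10+5
10+4+1
…and 58 more, for 70 total.

70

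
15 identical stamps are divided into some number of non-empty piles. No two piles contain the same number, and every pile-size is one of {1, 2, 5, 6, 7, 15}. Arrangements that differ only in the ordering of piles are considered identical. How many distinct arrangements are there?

3

Enumerating:
15
7 + 6 + 2
7 + 5 + 2 + 1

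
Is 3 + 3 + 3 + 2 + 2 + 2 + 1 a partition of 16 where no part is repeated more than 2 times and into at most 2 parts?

The parts sum to 16, and the condition 'no summand is used more than 2 times' is violated.

No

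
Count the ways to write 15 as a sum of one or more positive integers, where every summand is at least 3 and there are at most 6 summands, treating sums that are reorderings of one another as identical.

The partitions of 15 that satisfy the conditions:
15
12, 3
11, 4
10, 5
9, 6
9, 3, 3
8, 7
8, 4, 3
7, 5, 3
7, 4, 4
6, 6, 3
6, 5, 4
6, 3, 3, 3
5, 5, 5
5, 4, 3, 3
4, 4, 4, 3
3, 3, 3, 3, 3
Counting gives 17.

17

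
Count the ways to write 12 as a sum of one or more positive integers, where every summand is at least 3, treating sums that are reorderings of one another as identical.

9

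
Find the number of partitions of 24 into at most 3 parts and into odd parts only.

The partitions of 24 that satisfy the conditions:
23,1
21,3
19,5
17,7
15,9
13,11
Counting gives 6.

6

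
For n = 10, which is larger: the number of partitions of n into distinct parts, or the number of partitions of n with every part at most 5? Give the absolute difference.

Partitions of 10 into distinct parts: 10.
Partitions of 10 with every part at most 5: 30.
|10 − 30| = 20.

20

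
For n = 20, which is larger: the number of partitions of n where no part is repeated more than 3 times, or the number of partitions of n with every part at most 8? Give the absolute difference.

114

Partitions of 20 where no part is repeated more than 3 times: 320.
Partitions of 20 with every part at most 8: 434.
|320 − 434| = 114.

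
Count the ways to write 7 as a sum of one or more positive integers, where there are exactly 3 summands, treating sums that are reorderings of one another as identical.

They are:
1,1,5
1,2,4
1,3,3
2,2,3
Counting gives 4.

4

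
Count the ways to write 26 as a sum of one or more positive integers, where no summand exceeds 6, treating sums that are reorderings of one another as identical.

There are 709 such partitions.

709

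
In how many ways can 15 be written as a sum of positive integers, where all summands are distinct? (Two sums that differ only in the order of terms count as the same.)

A partial list (first 12 by largest part):
15
14+1
13+2
12+3
12+2+1
11+4
11+3+1
10+5
10+4+1
10+3+2
9+6
9+5+1
…and 15 more, for 27 total.

27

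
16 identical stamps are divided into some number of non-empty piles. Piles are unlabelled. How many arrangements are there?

231

A full systematic count gives 231.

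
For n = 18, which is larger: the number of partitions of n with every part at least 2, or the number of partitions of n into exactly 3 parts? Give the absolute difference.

61

Partitions of 18 with every part at least 2: 88.
Partitions of 18 into exactly 3 parts: 27.
|88 − 27| = 61.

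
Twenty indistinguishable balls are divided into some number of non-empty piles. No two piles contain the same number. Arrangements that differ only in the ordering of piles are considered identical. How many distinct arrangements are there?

There are too many to list fully; the first 12 (by largest part) are:
20
19, 1
18, 2
17, 3
17, 2, 1
16, 4
16, 3, 1
15, 5
15, 4, 1
15, 3, 2
14, 6
14, 5, 1
…and 52 more, for 64 total.

64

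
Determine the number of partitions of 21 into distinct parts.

Direct enumeration gives 76 partitions.

76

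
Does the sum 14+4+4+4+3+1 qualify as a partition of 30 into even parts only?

No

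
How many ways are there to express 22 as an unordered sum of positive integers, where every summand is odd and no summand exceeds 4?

The partitions of 22 that satisfy the conditions:
1 + 3 + 3 + 3 + 3 + 3 + 3 + 3
1 + 1 + 1 + 1 + 3 + 3 + 3 + 3 + 3 + 3
1 + 1 + 1 + 1 + 1 + 1 + 1 + 3 + 3 + 3 + 3 + 3
1 + 1 + 1 + 1 + 1 + 1 + 1 + 1 + 1 + 1 + 3 + 3 + 3 + 3
1 + 1 + 1 + 1 + 1 + 1 + 1 + 1 + 1 + 1 + 1 + 1 + 1 + 3 + 3 + 3
1 + 1 + 1 + 1 + 1 + 1 + 1 + 1 + 1 + 1 + 1 + 1 + 1 + 1 + 1 + 1 + 3 + 3
1 + 1 + 1 + 1 + 1 + 1 + 1 + 1 + 1 + 1 + 1 + 1 + 1 + 1 + 1 + 1 + 1 + 1 + 1 + 3
1 + 1 + 1 + 1 + 1 + 1 + 1 + 1 + 1 + 1 + 1 + 1 + 1 + 1 + 1 + 1 + 1 + 1 + 1 + 1 + 1 + 1

8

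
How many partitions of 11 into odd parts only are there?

The partitions of 11 that satisfy the conditions:
11
9, 1, 1
7, 3, 1
7, 1, 1, 1, 1
5, 5, 1
5, 3, 3
5, 3, 1, 1, 1
5, 1, 1, 1, 1, 1, 1
3, 3, 3, 1, 1
3, 3, 1, 1, 1, 1, 1
3, 1, 1, 1, 1, 1, 1, 1, 1
1, 1, 1, 1, 1, 1, 1, 1, 1, 1, 1
That's 12 in total.

12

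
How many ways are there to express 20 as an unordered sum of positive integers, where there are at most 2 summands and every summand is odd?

Listing the qualifying partitions of 20:
1,19
3,17
5,15
7,13
9,11
Counting gives 5.

5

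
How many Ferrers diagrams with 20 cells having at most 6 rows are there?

Systematic enumeration (by largest part, then next-largest, …) yields 282.

282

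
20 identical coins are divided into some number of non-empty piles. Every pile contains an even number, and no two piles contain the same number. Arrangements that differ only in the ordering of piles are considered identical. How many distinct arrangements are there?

The partitions of 20 that satisfy the conditions:
20
18 + 2
16 + 4
14 + 6
14 + 4 + 2
12 + 8
12 + 6 + 2
10 + 8 + 2
10 + 6 + 4
8 + 6 + 4 + 2

10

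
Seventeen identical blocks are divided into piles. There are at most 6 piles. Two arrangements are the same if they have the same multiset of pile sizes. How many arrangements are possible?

There are 163 such partitions.

163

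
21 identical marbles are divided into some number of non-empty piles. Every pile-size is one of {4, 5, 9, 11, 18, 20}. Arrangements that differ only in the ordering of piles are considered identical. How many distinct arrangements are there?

3

They are:
5 + 5 + 11
4 + 4 + 4 + 9
4 + 4 + 4 + 4 + 5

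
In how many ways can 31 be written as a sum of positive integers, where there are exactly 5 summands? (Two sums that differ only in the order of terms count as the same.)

427

Systematic enumeration (by largest part, then next-largest, …) yields 427.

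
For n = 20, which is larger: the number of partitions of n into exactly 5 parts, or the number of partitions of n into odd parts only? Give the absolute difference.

Partitions of 20 into exactly 5 parts: 84.
Partitions of 20 into odd parts only: 64.
|84 − 64| = 20.

20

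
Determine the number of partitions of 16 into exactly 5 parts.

A partial list (first 12 by largest part):
12 + 1 + 1 + 1 + 1
11 + 2 + 1 + 1 + 1
10 + 3 + 1 + 1 + 1
10 + 2 + 2 + 1 + 1
9 + 4 + 1 + 1 + 1
9 + 3 + 2 + 1 + 1
9 + 2 + 2 + 2 + 1
8 + 5 + 1 + 1 + 1
8 + 4 + 2 + 1 + 1
8 + 3 + 3 + 1 + 1
8 + 3 + 2 + 2 + 1
8 + 2 + 2 + 2 + 2
…and 25 more, for 37 total.

37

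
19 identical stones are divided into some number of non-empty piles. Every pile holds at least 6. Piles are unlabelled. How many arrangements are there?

6

The partitions of 19 that satisfy the conditions:
19
6+13
7+12
8+11
9+10
6+6+7
Counting gives 6.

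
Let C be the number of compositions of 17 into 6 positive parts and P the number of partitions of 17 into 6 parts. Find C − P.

4324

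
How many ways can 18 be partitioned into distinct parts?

There are too many to list fully; the first 12 (by largest part) are:
18
17,1
16,2
15,3
15,2,1
14,4
14,3,1
13,5
13,4,1
13,3,2
12,6
12,5,1
…and 34 more, for 46 total.

46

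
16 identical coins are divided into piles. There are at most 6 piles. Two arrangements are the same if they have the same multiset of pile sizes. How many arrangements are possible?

136

A full systematic count gives 136.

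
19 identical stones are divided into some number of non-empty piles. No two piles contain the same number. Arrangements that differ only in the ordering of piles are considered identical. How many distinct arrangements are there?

A partial list (first 12 by largest part):
19
1 + 18
2 + 17
3 + 16
1 + 2 + 16
4 + 15
1 + 3 + 15
5 + 14
1 + 4 + 14
2 + 3 + 14
6 + 13
1 + 5 + 13
…and 42 more, for 54 total.

54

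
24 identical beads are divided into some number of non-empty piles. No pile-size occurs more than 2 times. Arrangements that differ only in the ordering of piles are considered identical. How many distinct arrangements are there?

431

There are 431 such partitions.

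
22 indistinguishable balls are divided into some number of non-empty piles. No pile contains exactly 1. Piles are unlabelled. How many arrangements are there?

A full systematic count gives 210.

210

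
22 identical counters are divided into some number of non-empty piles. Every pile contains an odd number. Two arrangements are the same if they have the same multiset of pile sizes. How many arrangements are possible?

89

A full systematic count gives 89.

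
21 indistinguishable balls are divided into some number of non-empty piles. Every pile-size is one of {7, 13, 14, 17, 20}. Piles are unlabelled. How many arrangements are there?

The partitions of 21 that satisfy the conditions:
14, 7
7, 7, 7

2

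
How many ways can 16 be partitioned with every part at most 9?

201

Counting exhaustively, 201 partitions satisfy the conditions.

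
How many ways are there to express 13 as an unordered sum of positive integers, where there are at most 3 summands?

21

The partitions of 13 that satisfy the conditions:
13
1+12
2+11
1+1+11
3+10
1+2+10
4+9
1+3+9
2+2+9
5+8
1+4+8
2+3+8
6+7
1+5+7
2+4+7
3+3+7
1+6+6
2+5+6
3+4+6
3+5+5
4+4+5
That's 21 in total.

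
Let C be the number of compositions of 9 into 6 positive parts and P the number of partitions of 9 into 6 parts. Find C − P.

Compositions: C(8,5) = 56.
Unordered (partitions into 6 parts): 3.
Difference: 56 − 3 = 53.

53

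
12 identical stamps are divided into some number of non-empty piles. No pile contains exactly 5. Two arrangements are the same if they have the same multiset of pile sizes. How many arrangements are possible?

62

There are too many to list fully; the first 12 (by largest part) are:
12
11,1
10,2
10,1,1
9,3
9,2,1
9,1,1,1
8,4
8,3,1
8,2,2
8,2,1,1
8,1,1,1,1
…and 50 more, for 62 total.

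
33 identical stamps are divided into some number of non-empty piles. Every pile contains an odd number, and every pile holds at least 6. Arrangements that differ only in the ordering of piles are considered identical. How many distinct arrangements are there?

Listing the qualifying partitions of 33:
33
19 + 7 + 7
17 + 9 + 7
15 + 11 + 7
15 + 9 + 9
13 + 13 + 7
13 + 11 + 9
11 + 11 + 11

8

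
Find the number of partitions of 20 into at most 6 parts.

There are 282 such partitions.

282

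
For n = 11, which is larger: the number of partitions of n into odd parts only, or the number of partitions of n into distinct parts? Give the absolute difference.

Partitions of 11 into odd parts only: 12.
Partitions of 11 into distinct parts: 12.
|12 − 12| = 0.

0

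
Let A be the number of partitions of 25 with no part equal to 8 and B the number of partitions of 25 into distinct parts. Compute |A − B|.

1519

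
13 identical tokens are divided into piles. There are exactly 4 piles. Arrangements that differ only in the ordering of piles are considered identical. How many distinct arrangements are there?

Enumerating:
10+1+1+1
9+2+1+1
8+3+1+1
8+2+2+1
7+4+1+1
7+3+2+1
7+2+2+2
6+5+1+1
6+4+2+1
6+3+3+1
6+3+2+2
5+5+2+1
5+4+3+1
5+4+2+2
5+3+3+2
4+4+4+1
4+4+3+2
4+3+3+3

18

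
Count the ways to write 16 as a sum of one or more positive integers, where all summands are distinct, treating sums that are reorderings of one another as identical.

32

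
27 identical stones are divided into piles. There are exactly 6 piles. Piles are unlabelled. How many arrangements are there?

A full systematic count gives 331.

331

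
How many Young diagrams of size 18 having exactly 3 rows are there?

There are too many to list fully; the first 12 (by largest part) are:
16 + 1 + 1
15 + 2 + 1
14 + 3 + 1
14 + 2 + 2
13 + 4 + 1
13 + 3 + 2
12 + 5 + 1
12 + 4 + 2
12 + 3 + 3
11 + 6 + 1
11 + 5 + 2
11 + 4 + 3
…and 15 more, for 27 total.

27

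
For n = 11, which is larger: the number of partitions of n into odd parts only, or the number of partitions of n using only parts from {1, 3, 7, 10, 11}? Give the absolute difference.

4

Partitions of 11 into odd parts only: 12.
Partitions of 11 using only parts from {1, 3, 7, 10, 11}: 8.
|12 − 8| = 4.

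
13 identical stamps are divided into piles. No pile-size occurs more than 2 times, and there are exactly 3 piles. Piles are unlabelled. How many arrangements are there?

Enumerating:
1+1+11
1+2+10
1+3+9
2+2+9
1+4+8
2+3+8
1+5+7
2+4+7
3+3+7
1+6+6
2+5+6
3+4+6
3+5+5
4+4+5
That's 14 in total.

14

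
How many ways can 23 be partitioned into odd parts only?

104

Systematic enumeration (by largest part, then next-largest, …) yields 104.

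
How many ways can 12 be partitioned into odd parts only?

15

The partitions of 12 that satisfy the conditions:
11,1
9,3
9,1,1,1
7,5
7,3,1,1
7,1,1,1,1,1
5,5,1,1
5,3,3,1
5,3,1,1,1,1
5,1,1,1,1,1,1,1
3,3,3,3
3,3,3,1,1,1
3,3,1,1,1,1,1,1
3,1,1,1,1,1,1,1,1,1
1,1,1,1,1,1,1,1,1,1,1,1
That's 15 in total.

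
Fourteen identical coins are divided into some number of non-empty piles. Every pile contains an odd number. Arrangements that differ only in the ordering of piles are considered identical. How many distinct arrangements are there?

They are:
1 + 13
3 + 11
1 + 1 + 1 + 11
5 + 9
1 + 1 + 3 + 9
1 + 1 + 1 + 1 + 1 + 9
7 + 7
1 + 1 + 5 + 7
1 + 3 + 3 + 7
1 + 1 + 1 + 1 + 3 + 7
1 + 1 + 1 + 1 + 1 + 1 + 1 + 7
1 + 3 + 5 + 5
1 + 1 + 1 + 1 + 5 + 5
3 + 3 + 3 + 5
1 + 1 + 1 + 3 + 3 + 5
1 + 1 + 1 + 1 + 1 + 1 + 3 + 5
1 + 1 + 1 + 1 + 1 + 1 + 1 + 1 + 1 + 5
1 + 1 + 3 + 3 + 3 + 3
1 + 1 + 1 + 1 + 1 + 3 + 3 + 3
1 + 1 + 1 + 1 + 1 + 1 + 1 + 1 + 3 + 3
1 + 1 + 1 + 1 + 1 + 1 + 1 + 1 + 1 + 1 + 1 + 3
1 + 1 + 1 + 1 + 1 + 1 + 1 + 1 + 1 + 1 + 1 + 1 + 1 + 1
Counting gives 22.

22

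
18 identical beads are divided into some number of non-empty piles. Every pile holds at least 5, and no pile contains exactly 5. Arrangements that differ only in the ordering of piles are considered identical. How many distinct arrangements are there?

6

Enumerating:
18
12, 6
11, 7
10, 8
9, 9
6, 6, 6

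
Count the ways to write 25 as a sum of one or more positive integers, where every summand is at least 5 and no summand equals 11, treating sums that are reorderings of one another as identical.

26

A partial list (first 12 by largest part):
25
20,5
19,6
18,7
17,8
16,9
15,10
15,5,5
14,6,5
13,12
13,7,5
13,6,6
…and 14 more, for 26 total.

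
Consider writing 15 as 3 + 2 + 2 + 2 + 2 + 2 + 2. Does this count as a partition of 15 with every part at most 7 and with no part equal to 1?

The parts sum to 15, and the condition 'no summand exceeds 7' holds; the condition 'no summand equals 1' holds.

Yes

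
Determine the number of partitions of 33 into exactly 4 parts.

270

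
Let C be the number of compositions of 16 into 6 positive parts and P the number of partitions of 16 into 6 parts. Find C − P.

Ordered (compositions into 6 parts): C(15,5) = 3003.
Unordered (partitions into 6 parts): 35.
Difference: 3003 − 35 = 2968.

2968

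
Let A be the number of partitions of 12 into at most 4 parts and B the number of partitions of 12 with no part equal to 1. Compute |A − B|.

13

Partitions of 12 into at most 4 parts: 34.
Partitions of 12 with no part equal to 1: 21.
|34 − 21| = 13.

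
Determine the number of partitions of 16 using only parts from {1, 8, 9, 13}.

5

Enumerating:
13 + 1 + 1 + 1
9 + 1 + 1 + 1 + 1 + 1 + 1 + 1
8 + 8
8 + 1 + 1 + 1 + 1 + 1 + 1 + 1 + 1
1 + 1 + 1 + 1 + 1 + 1 + 1 + 1 + 1 + 1 + 1 + 1 + 1 + 1 + 1 + 1
Counting gives 5.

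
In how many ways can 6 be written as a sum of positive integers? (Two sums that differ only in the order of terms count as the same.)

11

Listing the qualifying partitions of 6:
6
5+1
4+2
4+1+1
3+3
3+2+1
3+1+1+1
2+2+2
2+2+1+1
2+1+1+1+1
1+1+1+1+1+1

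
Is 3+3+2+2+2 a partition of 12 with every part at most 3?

Yes

The parts sum to 12, and the condition 'no summand exceeds 3' holds.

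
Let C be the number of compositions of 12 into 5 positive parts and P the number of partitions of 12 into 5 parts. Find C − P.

317

Compositions: C(11,4) = 330.
Partitions of 12 into exactly 5 parts: 13.
Difference: 330 − 13 = 317.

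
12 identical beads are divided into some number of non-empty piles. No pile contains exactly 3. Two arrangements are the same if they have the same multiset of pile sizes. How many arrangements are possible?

47

There are too many to list fully; the first 12 (by largest part) are:
12
1,11
2,10
1,1,10
1,2,9
1,1,1,9
4,8
2,2,8
1,1,2,8
1,1,1,1,8
5,7
1,4,7
…and 35 more, for 47 total.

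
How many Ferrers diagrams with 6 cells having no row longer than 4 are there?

The partitions of 6 that satisfy the conditions:
4, 2
4, 1, 1
3, 3
3, 2, 1
3, 1, 1, 1
2, 2, 2
2, 2, 1, 1
2, 1, 1, 1, 1
1, 1, 1, 1, 1, 1

9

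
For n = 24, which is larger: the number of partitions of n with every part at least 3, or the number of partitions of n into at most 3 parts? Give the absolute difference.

49

Partitions of 24 with every part at least 3: 110.
Partitions of 24 into at most 3 parts: 61.
|110 − 61| = 49.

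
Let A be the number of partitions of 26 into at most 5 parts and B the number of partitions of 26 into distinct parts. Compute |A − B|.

Partitions of 26 into at most 5 parts: 427.
Partitions of 26 into distinct parts: 165.
|427 − 165| = 262.

262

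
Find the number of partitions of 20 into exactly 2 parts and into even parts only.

Listing the qualifying partitions of 20:
18+2
16+4
14+6
12+8
10+10
That's 5 in total.

5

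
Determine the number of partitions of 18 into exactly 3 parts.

27

A partial list (first 12 by largest part):
16, 1, 1
15, 2, 1
14, 3, 1
14, 2, 2
13, 4, 1
13, 3, 2
12, 5, 1
12, 4, 2
12, 3, 3
11, 6, 1
11, 5, 2
11, 4, 3
…and 15 more, for 27 total.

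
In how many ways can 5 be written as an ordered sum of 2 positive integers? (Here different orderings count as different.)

Equivalently, choose which 1 of the 4 gaps become plus signs: C(4,1) = 4.

4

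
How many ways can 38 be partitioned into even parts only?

490

There are 490 such partitions.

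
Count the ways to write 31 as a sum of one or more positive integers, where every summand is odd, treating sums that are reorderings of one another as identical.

340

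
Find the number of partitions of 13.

101

There are 101 such partitions.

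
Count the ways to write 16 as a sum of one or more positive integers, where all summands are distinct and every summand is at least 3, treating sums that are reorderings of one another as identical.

The partitions of 16 that satisfy the conditions:
16
13,3
12,4
11,5
10,6
9,7
9,4,3
8,5,3
7,6,3
7,5,4

10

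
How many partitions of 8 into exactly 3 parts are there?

5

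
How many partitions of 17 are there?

Enumerating by decreasing first part gives 297 partitions in all.

297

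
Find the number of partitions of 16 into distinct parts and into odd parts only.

They are:
15,1
13,3
11,5
9,7
7,5,3,1

5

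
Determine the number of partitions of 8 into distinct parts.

Enumerating:
8
7,1
6,2
5,3
5,2,1
4,3,1

6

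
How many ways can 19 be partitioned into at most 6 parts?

Systematic enumeration (by largest part, then next-largest, …) yields 235.

235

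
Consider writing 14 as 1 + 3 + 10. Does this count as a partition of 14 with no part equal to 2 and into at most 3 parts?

Yes

The parts sum to 14, and the condition 'no summand equals 2' holds; the condition 'there are at most 3 summands' holds.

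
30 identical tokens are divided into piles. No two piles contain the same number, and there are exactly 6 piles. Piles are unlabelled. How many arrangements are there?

26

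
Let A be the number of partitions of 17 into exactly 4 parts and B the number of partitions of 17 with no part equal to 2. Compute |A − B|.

Partitions of 17 into exactly 4 parts: 39.
Partitions of 17 with no part equal to 2: 121.
|39 − 121| = 82.

82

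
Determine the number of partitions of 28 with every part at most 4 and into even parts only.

They are:
4,4,4,4,4,4,4
4,4,4,4,4,4,2,2
4,4,4,4,4,2,2,2,2
4,4,4,4,2,2,2,2,2,2
4,4,4,2,2,2,2,2,2,2,2
4,4,2,2,2,2,2,2,2,2,2,2
4,2,2,2,2,2,2,2,2,2,2,2,2
2,2,2,2,2,2,2,2,2,2,2,2,2,2

8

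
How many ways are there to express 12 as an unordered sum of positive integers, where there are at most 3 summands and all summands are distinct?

13

They are:
12
1 + 11
2 + 10
3 + 9
1 + 2 + 9
4 + 8
1 + 3 + 8
5 + 7
1 + 4 + 7
2 + 3 + 7
1 + 5 + 6
2 + 4 + 6
3 + 4 + 5
Counting gives 13.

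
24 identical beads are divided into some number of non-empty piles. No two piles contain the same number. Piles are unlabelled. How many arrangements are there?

122

A full systematic count gives 122.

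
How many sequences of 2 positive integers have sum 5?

4

Place 1 bars in the 4 internal gaps of a row of 5 dots: C(4,1) = 4.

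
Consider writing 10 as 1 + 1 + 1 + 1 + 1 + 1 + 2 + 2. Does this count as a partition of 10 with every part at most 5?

Yes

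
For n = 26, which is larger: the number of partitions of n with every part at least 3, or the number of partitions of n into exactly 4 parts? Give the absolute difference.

22

Partitions of 26 with every part at least 3: 158.
Partitions of 26 into exactly 4 parts: 136.
|158 − 136| = 22.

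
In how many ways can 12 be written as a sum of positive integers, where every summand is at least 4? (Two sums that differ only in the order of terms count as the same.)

5

They are:
12
8 + 4
7 + 5
6 + 6
4 + 4 + 4
That's 5 in total.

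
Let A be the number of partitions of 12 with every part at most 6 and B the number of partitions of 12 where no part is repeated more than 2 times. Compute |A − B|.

Partitions of 12 with every part at most 6: 58.
Partitions of 12 where no part is repeated more than 2 times: 36.
|58 − 36| = 22.

22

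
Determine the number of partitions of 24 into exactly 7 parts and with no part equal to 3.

There are 91 such partitions.

91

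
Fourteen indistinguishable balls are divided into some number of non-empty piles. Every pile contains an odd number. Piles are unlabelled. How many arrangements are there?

Listing the qualifying partitions of 14:
13 + 1
11 + 3
11 + 1 + 1 + 1
9 + 5
9 + 3 + 1 + 1
9 + 1 + 1 + 1 + 1 + 1
7 + 7
7 + 5 + 1 + 1
7 + 3 + 3 + 1
7 + 3 + 1 + 1 + 1 + 1
7 + 1 + 1 + 1 + 1 + 1 + 1 + 1
5 + 5 + 3 + 1
5 + 5 + 1 + 1 + 1 + 1
5 + 3 + 3 + 3
5 + 3 + 3 + 1 + 1 + 1
5 + 3 + 1 + 1 + 1 + 1 + 1 + 1
5 + 1 + 1 + 1 + 1 + 1 + 1 + 1 + 1 + 1
3 + 3 + 3 + 3 + 1 + 1
3 + 3 + 3 + 1 + 1 + 1 + 1 + 1
3 + 3 + 1 + 1 + 1 + 1 + 1 + 1 + 1 + 1
3 + 1 + 1 + 1 + 1 + 1 + 1 + 1 + 1 + 1 + 1 + 1
1 + 1 + 1 + 1 + 1 + 1 + 1 + 1 + 1 + 1 + 1 + 1 + 1 + 1

22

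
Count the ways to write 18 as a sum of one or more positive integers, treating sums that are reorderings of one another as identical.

385

Systematic enumeration (by largest part, then next-largest, …) yields 385.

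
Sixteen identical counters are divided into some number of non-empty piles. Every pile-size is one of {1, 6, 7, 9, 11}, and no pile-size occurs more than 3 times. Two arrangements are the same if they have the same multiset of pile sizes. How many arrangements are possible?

4

Listing the qualifying partitions of 16:
7, 9
1, 6, 9
1, 1, 7, 7
1, 1, 1, 6, 7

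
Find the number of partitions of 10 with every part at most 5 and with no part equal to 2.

12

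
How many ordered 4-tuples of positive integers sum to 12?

165

By stars and bars with positive parts, the count is C(11,3) = 165.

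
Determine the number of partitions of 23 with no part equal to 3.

Systematic enumeration (by largest part, then next-largest, …) yields 628.

628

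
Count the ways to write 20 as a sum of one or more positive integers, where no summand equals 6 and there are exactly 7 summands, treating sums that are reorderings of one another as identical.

A partial list (first 12 by largest part):
14 + 1 + 1 + 1 + 1 + 1 + 1
13 + 2 + 1 + 1 + 1 + 1 + 1
12 + 3 + 1 + 1 + 1 + 1 + 1
12 + 2 + 2 + 1 + 1 + 1 + 1
11 + 4 + 1 + 1 + 1 + 1 + 1
11 + 3 + 2 + 1 + 1 + 1 + 1
11 + 2 + 2 + 2 + 1 + 1 + 1
10 + 5 + 1 + 1 + 1 + 1 + 1
10 + 4 + 2 + 1 + 1 + 1 + 1
10 + 3 + 3 + 1 + 1 + 1 + 1
10 + 3 + 2 + 2 + 1 + 1 + 1
10 + 2 + 2 + 2 + 2 + 1 + 1
…and 50 more, for 62 total.

62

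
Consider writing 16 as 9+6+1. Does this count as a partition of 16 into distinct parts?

Yes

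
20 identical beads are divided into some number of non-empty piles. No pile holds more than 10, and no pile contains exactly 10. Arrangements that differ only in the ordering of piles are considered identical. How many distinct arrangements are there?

488

Enumerating by decreasing first part gives 488 partitions in all.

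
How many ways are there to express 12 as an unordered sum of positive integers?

There are 77 such partitions.

77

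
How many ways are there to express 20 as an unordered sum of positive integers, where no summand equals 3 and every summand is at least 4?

24

They are:
20
16+4
15+5
14+6
13+7
12+8
12+4+4
11+9
11+5+4
10+10
10+6+4
10+5+5
9+7+4
9+6+5
8+8+4
8+7+5
8+6+6
8+4+4+4
7+7+6
7+5+4+4
6+6+4+4
6+5+5+4
5+5+5+5
4+4+4+4+4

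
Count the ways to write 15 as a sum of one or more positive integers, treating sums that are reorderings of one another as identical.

176

Direct enumeration gives 176 partitions.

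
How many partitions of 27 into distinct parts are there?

192

Systematic enumeration (by largest part, then next-largest, …) yields 192.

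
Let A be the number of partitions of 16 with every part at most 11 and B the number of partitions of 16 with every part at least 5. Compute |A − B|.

213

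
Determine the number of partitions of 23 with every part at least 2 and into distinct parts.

56

There are too many to list fully; the first 12 (by largest part) are:
23
21,2
20,3
19,4
18,5
18,3,2
17,6
17,4,2
16,7
16,5,2
16,4,3
15,8
…and 44 more, for 56 total.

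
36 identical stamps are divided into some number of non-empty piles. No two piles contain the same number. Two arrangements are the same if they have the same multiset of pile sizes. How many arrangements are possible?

There are 668 such partitions.

668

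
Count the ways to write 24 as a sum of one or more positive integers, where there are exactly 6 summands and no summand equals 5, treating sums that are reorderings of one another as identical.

Enumerating by decreasing first part gives 129 partitions in all.

129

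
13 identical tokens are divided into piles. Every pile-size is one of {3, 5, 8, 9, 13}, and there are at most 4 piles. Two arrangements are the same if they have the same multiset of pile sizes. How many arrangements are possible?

Enumerating:
13
8+5
5+5+3
That's 3 in total.

3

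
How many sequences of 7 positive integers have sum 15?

3003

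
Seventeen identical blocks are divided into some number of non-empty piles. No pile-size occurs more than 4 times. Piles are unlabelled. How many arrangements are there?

Systematic enumeration (by largest part, then next-largest, …) yields 205.

205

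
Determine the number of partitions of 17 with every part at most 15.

Counting exhaustively, 295 partitions satisfy the conditions.

295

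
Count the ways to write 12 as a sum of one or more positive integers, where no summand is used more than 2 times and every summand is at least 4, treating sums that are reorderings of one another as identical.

4

Listing the qualifying partitions of 12:
12
8, 4
7, 5
6, 6
That's 4 in total.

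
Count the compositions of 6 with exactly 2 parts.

By stars and bars with positive parts, the count is C(5,1) = 5.

5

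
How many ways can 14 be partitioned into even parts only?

15

They are:
14
12, 2
10, 4
10, 2, 2
8, 6
8, 4, 2
8, 2, 2, 2
6, 6, 2
6, 4, 4
6, 4, 2, 2
6, 2, 2, 2, 2
4, 4, 4, 2
4, 4, 2, 2, 2
4, 2, 2, 2, 2, 2
2, 2, 2, 2, 2, 2, 2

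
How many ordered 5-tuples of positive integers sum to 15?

1001

A composition of 15 into 5 positive parts is chosen by placing 4 dividers among the 14 gaps between 15 units: C(14,4) = 1001.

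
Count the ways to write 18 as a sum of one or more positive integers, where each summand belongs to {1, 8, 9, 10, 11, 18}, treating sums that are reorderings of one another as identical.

10

Enumerating:
18
11 + 1 + 1 + 1 + 1 + 1 + 1 + 1
10 + 8
10 + 1 + 1 + 1 + 1 + 1 + 1 + 1 + 1
9 + 9
9 + 8 + 1
9 + 1 + 1 + 1 + 1 + 1 + 1 + 1 + 1 + 1
8 + 8 + 1 + 1
8 + 1 + 1 + 1 + 1 + 1 + 1 + 1 + 1 + 1 + 1
1 + 1 + 1 + 1 + 1 + 1 + 1 + 1 + 1 + 1 + 1 + 1 + 1 + 1 + 1 + 1 + 1 + 1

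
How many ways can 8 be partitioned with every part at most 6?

20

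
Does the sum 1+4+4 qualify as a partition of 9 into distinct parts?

No

The parts sum to 9, and the condition 'all summands are distinct' is violated.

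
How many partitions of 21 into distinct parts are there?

A full systematic count gives 76.

76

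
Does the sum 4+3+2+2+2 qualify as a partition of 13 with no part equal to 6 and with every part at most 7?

The parts sum to 13, and the condition 'no summand equals 6' holds; the condition 'no summand exceeds 7' holds.

Yes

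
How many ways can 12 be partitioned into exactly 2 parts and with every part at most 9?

Listing the qualifying partitions of 12:
9,3
8,4
7,5
6,6

4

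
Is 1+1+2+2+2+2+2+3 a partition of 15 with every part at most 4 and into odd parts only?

No

The parts sum to 15, and the condition 'every summand is odd' is violated.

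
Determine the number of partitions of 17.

A full systematic count gives 297.

297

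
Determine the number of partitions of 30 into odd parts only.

296

Enumerating by decreasing first part gives 296 partitions in all.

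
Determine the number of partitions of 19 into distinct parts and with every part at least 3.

17

The partitions of 19 that satisfy the conditions:
19
16,3
15,4
14,5
13,6
12,7
12,4,3
11,8
11,5,3
10,9
10,6,3
10,5,4
9,7,3
9,6,4
8,7,4
8,6,5
7,5,4,3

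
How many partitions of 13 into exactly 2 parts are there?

6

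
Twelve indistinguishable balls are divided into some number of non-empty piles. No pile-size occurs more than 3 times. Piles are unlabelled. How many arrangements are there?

There are too many to list fully; the first 12 (by largest part) are:
12
11, 1
10, 2
10, 1, 1
9, 3
9, 2, 1
9, 1, 1, 1
8, 4
8, 3, 1
8, 2, 2
8, 2, 1, 1
7, 5
…and 38 more, for 50 total.

50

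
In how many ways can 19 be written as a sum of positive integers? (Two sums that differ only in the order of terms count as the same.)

490

Enumerating by decreasing first part gives 490 partitions in all.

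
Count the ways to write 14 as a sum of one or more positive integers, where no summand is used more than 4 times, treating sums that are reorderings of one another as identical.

100

There are 100 such partitions.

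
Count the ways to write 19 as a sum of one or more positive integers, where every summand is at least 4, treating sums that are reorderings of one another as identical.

Enumerating:
19
15, 4
14, 5
13, 6
12, 7
11, 8
11, 4, 4
10, 9
10, 5, 4
9, 6, 4
9, 5, 5
8, 7, 4
8, 6, 5
7, 7, 5
7, 6, 6
7, 4, 4, 4
6, 5, 4, 4
5, 5, 5, 4
That's 18 in total.

18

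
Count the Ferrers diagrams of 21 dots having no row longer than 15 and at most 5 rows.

Direct enumeration gives 203 partitions.

203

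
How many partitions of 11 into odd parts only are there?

12

Listing the qualifying partitions of 11:
11
1,1,9
1,3,7
1,1,1,1,7
1,5,5
3,3,5
1,1,1,3,5
1,1,1,1,1,1,5
1,1,3,3,3
1,1,1,1,1,3,3
1,1,1,1,1,1,1,1,3
1,1,1,1,1,1,1,1,1,1,1
Counting gives 12.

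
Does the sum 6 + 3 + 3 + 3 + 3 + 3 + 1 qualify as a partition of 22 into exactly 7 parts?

Yes

The parts sum to 22, and the condition 'there are exactly 7 summands' holds.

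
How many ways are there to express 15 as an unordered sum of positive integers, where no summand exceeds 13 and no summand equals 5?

A full systematic count gives 132.

132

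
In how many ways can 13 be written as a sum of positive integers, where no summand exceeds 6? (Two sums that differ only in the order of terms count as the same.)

71

Systematic enumeration (by largest part, then next-largest, …) yields 71.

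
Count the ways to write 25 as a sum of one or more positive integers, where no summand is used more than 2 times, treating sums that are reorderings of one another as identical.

513

Counting exhaustively, 513 partitions satisfy the conditions.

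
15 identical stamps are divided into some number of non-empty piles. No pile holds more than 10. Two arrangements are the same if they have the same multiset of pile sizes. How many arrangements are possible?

Enumerating by decreasing first part gives 164 partitions in all.

164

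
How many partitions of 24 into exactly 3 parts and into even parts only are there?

12

The partitions of 24 that satisfy the conditions:
20, 2, 2
18, 4, 2
16, 6, 2
16, 4, 4
14, 8, 2
14, 6, 4
12, 10, 2
12, 8, 4
12, 6, 6
10, 10, 4
10, 8, 6
8, 8, 8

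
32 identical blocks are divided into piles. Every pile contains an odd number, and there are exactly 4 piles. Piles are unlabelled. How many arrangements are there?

47

There are too many to list fully; the first 12 (by largest part) are:
29 + 1 + 1 + 1
27 + 3 + 1 + 1
25 + 5 + 1 + 1
25 + 3 + 3 + 1
23 + 7 + 1 + 1
23 + 5 + 3 + 1
23 + 3 + 3 + 3
21 + 9 + 1 + 1
21 + 7 + 3 + 1
21 + 5 + 5 + 1
21 + 5 + 3 + 3
19 + 11 + 1 + 1
…and 35 more, for 47 total.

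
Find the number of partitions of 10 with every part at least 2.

Enumerating:
10
8+2
7+3
6+4
6+2+2
5+5
5+3+2
4+4+2
4+3+3
4+2+2+2
3+3+2+2
2+2+2+2+2

12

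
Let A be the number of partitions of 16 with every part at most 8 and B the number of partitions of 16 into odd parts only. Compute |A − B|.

Partitions of 16 with every part at most 8: 186.
Partitions of 16 into odd parts only: 32.
|186 − 32| = 154.

154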